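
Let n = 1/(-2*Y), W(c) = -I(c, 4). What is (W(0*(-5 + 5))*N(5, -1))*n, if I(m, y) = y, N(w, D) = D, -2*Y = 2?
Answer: 2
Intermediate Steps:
Y = -1 (Y = -1/2*2 = -1)
W(c) = -4 (W(c) = -1*4 = -4)
n = 1/2 (n = 1/(-2*(-1)) = 1/2 ≈ 0.50000)
(W(0*(-5 + 5))*N(5, -1))*n = -4*(-1)*(1/2) = 4*(1/2) = 2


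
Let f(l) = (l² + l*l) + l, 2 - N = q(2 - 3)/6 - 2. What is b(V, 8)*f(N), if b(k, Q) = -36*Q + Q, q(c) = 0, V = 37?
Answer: -10080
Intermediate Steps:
b(k, Q) = -35*Q
N = 4 (N = 2 - (0/6 - 2) = 2 - (0*(⅙) - 2) = 2 - (0 - 2) = 2 - 1*(-2) = 2 + 2 = 4)
f(l) = l + 2*l² (f(l) = (l² + l²) + l = 2*l² + l = l + 2*l²)
b(V, 8)*f(N) = (-35*8)*(4*(1 + 2*4)) = -1120*(1 + 8) = -1120*9 = -280*36 = -10080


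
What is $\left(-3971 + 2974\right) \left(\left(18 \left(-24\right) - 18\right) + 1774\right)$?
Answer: $-1320028$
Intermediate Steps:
$\left(-3971 + 2974\right) \left(\left(18 \left(-24\right) - 18\right) + 1774\right) = - 997 \left(\left(-432 - 18\right) + 1774\right) = - 997 \left(-450 + 1774\right) = \left(-997\right) 1324 = -1320028$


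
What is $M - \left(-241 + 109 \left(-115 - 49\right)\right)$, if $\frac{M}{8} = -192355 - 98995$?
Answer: $-2312683$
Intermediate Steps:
$M = -2330800$ ($M = 8 \left(-192355 - 98995\right) = 8 \left(-291350\right) = -2330800$)
$M - \left(-241 + 109 \left(-115 - 49\right)\right) = -2330800 - \left(-241 + 109 \left(-115 - 49\right)\right) = -2330800 + \left(241 - -17876\right) = -2330800 + \left(241 + 17876\right) = -2330800 + 18117 = -2312683$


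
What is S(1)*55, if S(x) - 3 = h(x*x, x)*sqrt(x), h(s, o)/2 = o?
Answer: 275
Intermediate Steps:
h(s, o) = 2*o
S(x) = 3 + 2*x**(3/2) (S(x) = 3 + (2*x)*sqrt(x) = 3 + 2*x**(3/2))
S(1)*55 = (3 + 2*1**(3/2))*55 = (3 + 2*1)*55 = (3 + 2)*55 = 5*55 = 275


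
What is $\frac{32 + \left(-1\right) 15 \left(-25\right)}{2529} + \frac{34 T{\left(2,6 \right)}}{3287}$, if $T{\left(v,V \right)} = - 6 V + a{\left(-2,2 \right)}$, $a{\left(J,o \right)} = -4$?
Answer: $- \frac{2101631}{8312823} \approx -0.25282$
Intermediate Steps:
$T{\left(v,V \right)} = -4 - 6 V$ ($T{\left(v,V \right)} = - 6 V - 4 = -4 - 6 V$)
$\frac{32 + \left(-1\right) 15 \left(-25\right)}{2529} + \frac{34 T{\left(2,6 \right)}}{3287} = \frac{32 + \left(-1\right) 15 \left(-25\right)}{2529} + \frac{34 \left(-4 - 36\right)}{3287} = \left(32 - -375\right) \frac{1}{2529} + 34 \left(-4 - 36\right) \frac{1}{3287} = \left(32 + 375\right) \frac{1}{2529} + 34 \left(-40\right) \frac{1}{3287} = 407 \cdot \frac{1}{2529} - \frac{1360}{3287} = \frac{407}{2529} - \frac{1360}{3287} = - \frac{2101631}{8312823}$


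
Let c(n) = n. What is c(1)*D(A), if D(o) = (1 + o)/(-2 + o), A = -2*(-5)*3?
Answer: 31/28 ≈ 1.1071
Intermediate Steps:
A = 30 (A = 10*3 = 30)
D(o) = (1 + o)/(-2 + o)
c(1)*D(A) = 1*((1 + 30)/(-2 + 30)) = 1*(31/28) = 31/28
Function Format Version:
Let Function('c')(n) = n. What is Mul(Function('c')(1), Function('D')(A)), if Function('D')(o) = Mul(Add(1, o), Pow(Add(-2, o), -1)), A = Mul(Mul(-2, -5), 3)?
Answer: Rational(31, 28) ≈ 1.1071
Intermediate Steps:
A = 30 (A = Mul(10, 3) = 30)
Function('D')(o) = Mul(Pow(Add(-2, o), -1), Add(1, o))
Mul(Function('c')(1), Function('D')(A)) = Mul(1, Mul(Pow(Add(-2, 30), -1), Add(1, 30))) = Mul(1, Mul(Pow(28, -1), 31)) = Mul(1, Mul(Rational(1, 28), 31)) = Mul(1, Rational(31, 28)) = Rational(31, 28)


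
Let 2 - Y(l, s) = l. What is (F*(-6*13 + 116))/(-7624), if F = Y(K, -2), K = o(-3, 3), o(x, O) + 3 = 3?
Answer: -19/1906 ≈ -0.0099685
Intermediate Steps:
o(x, O) = 0 (o(x, O) = -3 + 3 = 0)
K = 0
Y(l, s) = 2 - l
F = 2 (F = 2 - 1*0 = 2 + 0 = 2)
(F*(-6*13 + 116))/(-7624) = (2*(-6*13 + 116))/(-7624) = (2*(-78 + 116))*(-1/7624) = (2*38)*(-1/7624) = 76*(-1/7624) = -19/1906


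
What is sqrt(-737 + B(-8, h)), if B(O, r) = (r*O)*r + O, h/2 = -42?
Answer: I*sqrt(57193) ≈ 239.15*I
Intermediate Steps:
h = -84 (h = 2*(-42) = -84)
B(O, r) = O + O*r**2 (B(O, r) = (O*r)*r + O = O*r**2 + O = O + O*r**2)
sqrt(-737 + B(-8, h)) = sqrt(-737 - 8*(1 + (-84)**2)) = sqrt(-737 - 8*(1 + 7056)) = sqrt(-737 - 8*7057) = sqrt(-737 - 56456) = sqrt(-57193) = I*sqrt(57193)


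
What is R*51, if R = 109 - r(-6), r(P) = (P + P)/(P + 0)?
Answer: 5457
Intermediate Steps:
r(P) = 2 (r(P) = (2*P)/P = 2)
R = 107 (R = 109 - 1*2 = 109 - 2 = 107)
R*51 = 107*51 = 5457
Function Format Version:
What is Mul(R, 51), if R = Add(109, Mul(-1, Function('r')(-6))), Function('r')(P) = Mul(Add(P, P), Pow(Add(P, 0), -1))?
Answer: 5457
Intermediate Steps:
Function('r')(P) = 2 (Function('r')(P) = Mul(Mul(2, P), Pow(P, -1)) = 2)
R = 107 (R = Add(109, Mul(-1, 2)) = Add(109, -2) = 107)
Mul(R, 51) = Mul(107, 51) = 5457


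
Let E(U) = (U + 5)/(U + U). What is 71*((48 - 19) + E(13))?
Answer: 27406/13 ≈ 2108.2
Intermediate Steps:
E(U) = (5 + U)/(2*U) (E(U) = (5 + U)/((2*U)) = (5 + U)*(1/(2*U)) = (5 + U)/(2*U))
71*((48 - 19) + E(13)) = 71*((48 - 19) + (1/2)*(5 + 13)/13) = 71*(29 + (1/2)*(1/13)*18) = 71*(29 + 9/13) = 71*(386/13) = 27406/13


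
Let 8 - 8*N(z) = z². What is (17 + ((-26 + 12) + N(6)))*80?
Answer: -40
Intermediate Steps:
N(z) = 1 - z²/8
(17 + ((-26 + 12) + N(6)))*80 = (17 + ((-26 + 12) + (1 - ⅛*6²)))*80 = (17 + (-14 + (1 - ⅛*36)))*80 = (17 + (-14 + (1 - 9/2)))*80 = (17 + (-14 - 7/2))*80 = (17 - 35/2)*80 = -½*80 = -40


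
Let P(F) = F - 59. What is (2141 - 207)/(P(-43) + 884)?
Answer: 967/391 ≈ 2.4731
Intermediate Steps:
P(F) = -59 + F
(2141 - 207)/(P(-43) + 884) = (2141 - 207)/((-59 - 43) + 884) = 1934/(-102 + 884) = 1934/782 = 1934*(1/782) = 967/391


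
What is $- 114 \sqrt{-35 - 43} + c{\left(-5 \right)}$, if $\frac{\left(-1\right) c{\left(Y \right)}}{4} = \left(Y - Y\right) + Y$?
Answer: $20 - 114 i \sqrt{78} \approx 20.0 - 1006.8 i$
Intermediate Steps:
$c{\left(Y \right)} = - 4 Y$ ($c{\left(Y \right)} = - 4 \left(\left(Y - Y\right) + Y\right) = - 4 \left(0 + Y\right) = - 4 Y$)
$- 114 \sqrt{-35 - 43} + c{\left(-5 \right)} = - 114 \sqrt{-35 - 43} - -20 = - 114 \sqrt{-78} + 20 = - 114 i \sqrt{78} + 20 = 20 - 114 i \sqrt{78}$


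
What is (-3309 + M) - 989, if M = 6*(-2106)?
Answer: -16934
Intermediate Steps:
M = -12636
(-3309 + M) - 989 = (-3309 - 12636) - 989 = -15945 - 989 = -16934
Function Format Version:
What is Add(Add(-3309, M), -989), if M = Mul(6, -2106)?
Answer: -16934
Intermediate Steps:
M = -12636
Add(Add(-3309, M), -989) = Add(Add(-3309, -12636), -989) = Add(-15945, -989) = -16934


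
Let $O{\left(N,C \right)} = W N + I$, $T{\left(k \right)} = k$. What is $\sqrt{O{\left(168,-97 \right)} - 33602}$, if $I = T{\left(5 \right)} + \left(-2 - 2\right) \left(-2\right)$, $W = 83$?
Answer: $i \sqrt{19645} \approx 140.16 i$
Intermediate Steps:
$I = 13$ ($I = 5 + \left(-2 - 2\right) \left(-2\right) = 5 - -8 = 5 + 8 = 13$)
$O{\left(N,C \right)} = 13 + 83 N$ ($O{\left(N,C \right)} = 83 N + 13 = 13 + 83 N$)
$\sqrt{O{\left(168,-97 \right)} - 33602} = \sqrt{\left(13 + 83 \cdot 168\right) - 33602} = \sqrt{\left(13 + 13944\right) - 33602} = \sqrt{13957 - 33602} = \sqrt{-19645} = i \sqrt{19645}$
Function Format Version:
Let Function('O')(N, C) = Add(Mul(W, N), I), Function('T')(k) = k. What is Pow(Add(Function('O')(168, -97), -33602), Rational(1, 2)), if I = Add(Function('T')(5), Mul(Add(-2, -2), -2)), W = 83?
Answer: Mul(I, Pow(19645, Rational(1, 2))) ≈ Mul(140.16, I)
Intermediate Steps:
I = 13 (I = Add(5, Mul(Add(-2, -2), -2)) = Add(5, Mul(-4, -2)) = Add(5, 8) = 13)
Function('O')(N, C) = Add(13, Mul(83, N)) (Function('O')(N, C) = Add(Mul(83, N), 13) = Add(13, Mul(83, N)))
Pow(Add(Function('O')(168, -97), -33602), Rational(1, 2)) = Pow(Add(Add(13, Mul(83, 168)), -33602), Rational(1, 2)) = Pow(Add(Add(13, 13944), -33602), Rational(1, 2)) = Pow(Add(13957, -33602), Rational(1, 2)) = Pow(-19645, Rational(1, 2)) = Mul(I, Pow(19645, Rational(1, 2)))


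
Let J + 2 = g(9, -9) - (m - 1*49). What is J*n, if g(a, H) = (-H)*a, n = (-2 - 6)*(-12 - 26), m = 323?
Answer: -59280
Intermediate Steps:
n = 304 (n = -8*(-38) = 304)
g(a, H) = -H*a
J = -195 (J = -2 + (-1*(-9)*9 - (323 - 1*49)) = -2 + (81 - (323 - 49)) = -2 + (81 - 1*274) = -2 + (81 - 274) = -2 - 193 = -195)
J*n = -195*304 = -59280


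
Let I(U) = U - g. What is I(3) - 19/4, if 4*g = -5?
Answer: -½ ≈ -0.50000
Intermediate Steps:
g = -5/4 (g = (¼)*(-5) = -5/4 ≈ -1.2500)
I(U) = 5/4 + U (I(U) = U - 1*(-5/4) = U + 5/4 = 5/4 + U)
I(3) - 19/4 = (5/4 + 3) - 19/4 = 17/4 + (¼)*(-19) = 17/4 - 19/4 = -½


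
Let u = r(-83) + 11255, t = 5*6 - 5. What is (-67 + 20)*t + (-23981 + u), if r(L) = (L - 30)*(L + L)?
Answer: 4857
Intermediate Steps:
t = 25 (t = 30 - 5 = 25)
r(L) = 2*L*(-30 + L) (r(L) = (-30 + L)*(2*L) = 2*L*(-30 + L))
u = 30013 (u = 2*(-83)*(-30 - 83) + 11255 = 2*(-83)*(-113) + 11255 = 18758 + 11255 = 30013)
(-67 + 20)*t + (-23981 + u) = (-67 + 20)*25 + (-23981 + 30013) = -47*25 + 6032 = -1175 + 6032 = 4857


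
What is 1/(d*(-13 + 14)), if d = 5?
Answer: ⅕ ≈ 0.20000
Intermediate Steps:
1/(d*(-13 + 14)) = 1/(5*(-13 + 14)) = 1/(5*1) = 1/5 = ⅕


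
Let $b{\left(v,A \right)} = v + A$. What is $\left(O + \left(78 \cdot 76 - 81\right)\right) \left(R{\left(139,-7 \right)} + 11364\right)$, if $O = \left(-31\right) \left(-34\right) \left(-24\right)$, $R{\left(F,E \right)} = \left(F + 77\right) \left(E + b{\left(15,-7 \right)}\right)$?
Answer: $-225219420$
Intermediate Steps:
$b{\left(v,A \right)} = A + v$
$R{\left(F,E \right)} = \left(8 + E\right) \left(77 + F\right)$ ($R{\left(F,E \right)} = \left(F + 77\right) \left(E + \left(-7 + 15\right)\right) = \left(77 + F\right) \left(E + 8\right) = \left(77 + F\right) \left(8 + E\right) = \left(8 + E\right) \left(77 + F\right)$)
$O = -25296$ ($O = 1054 \left(-24\right) = -25296$)
$\left(O + \left(78 \cdot 76 - 81\right)\right) \left(R{\left(139,-7 \right)} + 11364\right) = \left(-25296 + \left(78 \cdot 76 - 81\right)\right) \left(\left(616 + 8 \cdot 139 + 77 \left(-7\right) - 973\right) + 11364\right) = \left(-25296 + \left(5928 - 81\right)\right) \left(\left(616 + 1112 - 539 - 973\right) + 11364\right) = \left(-25296 + 5847\right) \left(216 + 11364\right) = \left(-19449\right) 11580 = -225219420$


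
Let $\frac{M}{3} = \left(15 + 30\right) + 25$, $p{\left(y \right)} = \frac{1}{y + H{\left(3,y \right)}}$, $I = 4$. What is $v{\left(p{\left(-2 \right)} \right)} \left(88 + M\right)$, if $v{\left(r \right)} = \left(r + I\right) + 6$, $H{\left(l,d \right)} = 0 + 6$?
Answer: $\frac{6109}{2} \approx 3054.5$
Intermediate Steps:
$H{\left(l,d \right)} = 6$
$p{\left(y \right)} = \frac{1}{6 + y}$ ($p{\left(y \right)} = \frac{1}{y + 6} = \frac{1}{6 + y}$)
$v{\left(r \right)} = 10 + r$ ($v{\left(r \right)} = \left(r + 4\right) + 6 = \left(4 + r\right) + 6 = 10 + r$)
$M = 210$ ($M = 3 \left(\left(15 + 30\right) + 25\right) = 3 \left(45 + 25\right) = 3 \cdot 70 = 210$)
$v{\left(p{\left(-2 \right)} \right)} \left(88 + M\right) = \left(10 + \frac{1}{6 - 2}\right) \left(88 + 210\right) = \left(10 + \frac{1}{4}\right) 298 = \frac{41}{4} \cdot 298 = \frac{6109}{2}$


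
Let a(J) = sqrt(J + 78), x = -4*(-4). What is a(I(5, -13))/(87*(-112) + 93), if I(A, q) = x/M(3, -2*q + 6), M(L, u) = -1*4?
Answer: -sqrt(74)/9651 ≈ -0.00089134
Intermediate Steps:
M(L, u) = -4
x = 16
I(A, q) = -4 (I(A, q) = 16/(-4) = 16*(-1/4) = -4)
a(J) = sqrt(78 + J)
a(I(5, -13))/(87*(-112) + 93) = sqrt(78 - 4)/(87*(-112) + 93) = sqrt(74)/(-9744 + 93) = sqrt(74)/(-9651) = sqrt(74)*(-1/9651) = -sqrt(74)/9651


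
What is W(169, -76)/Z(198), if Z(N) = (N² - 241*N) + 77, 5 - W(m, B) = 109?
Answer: 8/649 ≈ 0.012327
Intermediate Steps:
W(m, B) = -104 (W(m, B) = 5 - 1*109 = 5 - 109 = -104)
Z(N) = 77 + N² - 241*N
W(169, -76)/Z(198) = -104/(77 + 198² - 241*198) = -104/(77 + 39204 - 47718) = -104/(-8437) = -104*(-1/8437) = 8/649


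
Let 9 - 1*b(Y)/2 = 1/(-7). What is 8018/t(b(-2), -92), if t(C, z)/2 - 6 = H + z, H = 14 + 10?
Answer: -4009/62 ≈ -64.661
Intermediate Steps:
b(Y) = 128/7 (b(Y) = 18 - 2/(-7) = 18 - 2*(-⅐) = 18 + 2/7 = 128/7)
H = 24
t(C, z) = 60 + 2*z (t(C, z) = 12 + 2*(24 + z) = 12 + (48 + 2*z) = 60 + 2*z)
8018/t(b(-2), -92) = 8018/(60 + 2*(-92)) = 8018/(60 - 184) = 8018/(-124) = 8018*(-1/124) = -4009/62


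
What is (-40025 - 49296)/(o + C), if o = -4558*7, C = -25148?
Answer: 89321/57054 ≈ 1.5656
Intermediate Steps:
o = -31906
(-40025 - 49296)/(o + C) = (-40025 - 49296)/(-31906 - 25148) = -89321/(-57054) = -89321*(-1/57054) = 89321/57054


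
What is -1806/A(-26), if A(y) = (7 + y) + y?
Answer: 602/15 ≈ 40.133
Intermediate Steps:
A(y) = 7 + 2*y
-1806/A(-26) = -1806/(7 + 2*(-26)) = -1806/(7 - 52) = -1806/(-45) = -1806*(-1/45) = 602/15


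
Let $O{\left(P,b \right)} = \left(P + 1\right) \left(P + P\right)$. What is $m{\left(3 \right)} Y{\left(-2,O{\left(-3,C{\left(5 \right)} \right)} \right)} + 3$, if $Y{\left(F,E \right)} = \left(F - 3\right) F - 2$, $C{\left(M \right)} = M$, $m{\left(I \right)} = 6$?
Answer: $51$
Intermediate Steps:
$O{\left(P,b \right)} = 2 P \left(1 + P\right)$ ($O{\left(P,b \right)} = \left(1 + P\right) 2 P = 2 P \left(1 + P\right)$)
$Y{\left(F,E \right)} = -2 + F \left(-3 + F\right)$ ($Y{\left(F,E \right)} = \left(-3 + F\right) F - 2 = F \left(-3 + F\right) - 2 = -2 + F \left(-3 + F\right)$)
$m{\left(3 \right)} Y{\left(-2,O{\left(-3,C{\left(5 \right)} \right)} \right)} + 3 = 6 \left(-2 + \left(-2\right)^{2} - -6\right) + 3 = 6 \left(-2 + 4 + 6\right) + 3 = 6 \cdot 8 + 3 = 48 + 3 = 51$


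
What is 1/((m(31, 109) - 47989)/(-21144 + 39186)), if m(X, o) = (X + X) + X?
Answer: -9021/23948 ≈ -0.37669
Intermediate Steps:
m(X, o) = 3*X (m(X, o) = 2*X + X = 3*X)
1/((m(31, 109) - 47989)/(-21144 + 39186)) = 1/((3*31 - 47989)/(-21144 + 39186)) = 1/((93 - 47989)/18042) = 1/(-47896*1/18042) = 1/(-23948/9021) = -9021/23948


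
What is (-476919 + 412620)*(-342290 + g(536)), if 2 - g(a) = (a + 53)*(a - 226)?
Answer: 33749130522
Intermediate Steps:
g(a) = 2 - (-226 + a)*(53 + a) (g(a) = 2 - (a + 53)*(a - 226) = 2 - (53 + a)*(-226 + a) = 2 - (-226 + a)*(53 + a))
(-476919 + 412620)*(-342290 + g(536)) = (-476919 + 412620)*(-342290 + (11980 - 1*536² + 173*536)) = -64299*(-342290 + (11980 - 1*287296 + 92728)) = -64299*(-342290 + (11980 - 287296 + 92728)) = -64299*(-342290 - 182588) = -64299*(-524878) = 33749130522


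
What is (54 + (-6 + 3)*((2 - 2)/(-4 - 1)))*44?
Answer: 2376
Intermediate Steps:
(54 + (-6 + 3)*((2 - 2)/(-4 - 1)))*44 = (54 - 0/(-5))*44 = (54 - 0*(-1)/5)*44 = (54 - 3*0)*44 = (54 + 0)*44 = 54*44 = 2376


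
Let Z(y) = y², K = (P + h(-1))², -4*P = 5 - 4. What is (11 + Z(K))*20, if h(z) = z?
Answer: 17205/64 ≈ 268.83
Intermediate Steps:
P = -¼ (P = -(5 - 4)/4 = -¼*1 = -¼ ≈ -0.25000)
K = 25/16 (K = (-¼ - 1)² = (-5/4)² = 25/16 ≈ 1.5625)
(11 + Z(K))*20 = (11 + (25/16)²)*20 = (11 + 625/256)*20 = (3441/256)*20 = 17205/64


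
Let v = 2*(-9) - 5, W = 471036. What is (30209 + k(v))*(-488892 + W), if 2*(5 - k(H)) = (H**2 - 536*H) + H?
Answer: -424919232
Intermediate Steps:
v = -23 (v = -18 - 5 = -23)
k(H) = 5 - H**2/2 + 535*H/2 (k(H) = 5 - ((H**2 - 536*H) + H)/2 = 5 - (H**2 - 535*H)/2 = 5 + (-H**2/2 + 535*H/2) = 5 - H**2/2 + 535*H/2)
(30209 + k(v))*(-488892 + W) = (30209 + (5 - 1/2*(-23)**2 + (535/2)*(-23)))*(-488892 + 471036) = (30209 + (5 - 1/2*529 - 12305/2))*(-17856) = (30209 + (5 - 529/2 - 12305/2))*(-17856) = (30209 - 6412)*(-17856) = 23797*(-17856) = -424919232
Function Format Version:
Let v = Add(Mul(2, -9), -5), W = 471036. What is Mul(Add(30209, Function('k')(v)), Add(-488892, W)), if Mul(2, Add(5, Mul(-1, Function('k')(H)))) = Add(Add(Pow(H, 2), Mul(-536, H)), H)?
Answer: -424919232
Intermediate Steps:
v = -23 (v = Add(-18, -5) = -23)
Function('k')(H) = Add(5, Mul(Rational(-1, 2), Pow(H, 2)), Mul(Rational(535, 2), H)) (Function('k')(H) = Add(5, Mul(Rational(-1, 2), Add(Add(Pow(H, 2), Mul(-536, H)), H))) = Add(5, Mul(Rational(-1, 2), Add(Pow(H, 2), Mul(-535, H)))) = Add(5, Add(Mul(Rational(-1, 2), Pow(H, 2)), Mul(Rational(535, 2), H))) = Add(5, Mul(Rational(-1, 2), Pow(H, 2)), Mul(Rational(535, 2), H)))
Mul(Add(30209, Function('k')(v)), Add(-488892, W)) = Mul(Add(30209, Add(5, Mul(Rational(-1, 2), Pow(-23, 2)), Mul(Rational(535, 2), -23))), Add(-488892, 471036)) = Mul(Add(30209, Add(5, Mul(Rational(-1, 2), 529), Rational(-12305, 2))), -17856) = Mul(Add(30209, Add(5, Rational(-529, 2), Rational(-12305, 2))), -17856) = Mul(Add(30209, -6412), -17856) = Mul(23797, -17856) = -424919232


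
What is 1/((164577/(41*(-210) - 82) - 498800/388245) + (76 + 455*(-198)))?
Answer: -674925108/60766355024905 ≈ -1.1107e-5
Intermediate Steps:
1/((164577/(41*(-210) - 82) - 498800/388245) + (76 + 455*(-198))) = 1/((164577/(-8610 - 82) - 498800*1/388245) + (76 - 90090)) = 1/((164577/(-8692) - 99760/77649) - 90014) = 1/((164577*(-1/8692) - 99760/77649) - 90014) = 1/((-164577/8692 - 99760/77649) - 90014) = 1/(-13646353393/674925108 - 90014) = 1/(-60766355024905/674925108) = -674925108/60766355024905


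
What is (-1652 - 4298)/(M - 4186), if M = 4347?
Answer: -850/23 ≈ -36.957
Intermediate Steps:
(-1652 - 4298)/(M - 4186) = (-1652 - 4298)/(4347 - 4186) = -5950/161 = -5950*1/161 = -850/23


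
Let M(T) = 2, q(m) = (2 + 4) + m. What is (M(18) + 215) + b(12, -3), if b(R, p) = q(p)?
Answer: 220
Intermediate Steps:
q(m) = 6 + m
b(R, p) = 6 + p
(M(18) + 215) + b(12, -3) = (2 + 215) + (6 - 3) = 217 + 3 = 220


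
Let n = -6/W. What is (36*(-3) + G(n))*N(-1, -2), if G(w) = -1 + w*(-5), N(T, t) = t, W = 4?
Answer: 203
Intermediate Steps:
n = -3/2 (n = -6/4 = -6*1/4 = -3/2 ≈ -1.5000)
G(w) = -1 - 5*w
(36*(-3) + G(n))*N(-1, -2) = (36*(-3) + (-1 - 5*(-3/2)))*(-2) = (-108 + (-1 + 15/2))*(-2) = (-108 + 13/2)*(-2) = -203/2*(-2) = 203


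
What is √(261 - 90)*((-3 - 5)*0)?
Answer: 0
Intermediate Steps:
√(261 - 90)*((-3 - 5)*0) = √171*(-8*0) = (3*√19)*0 = 0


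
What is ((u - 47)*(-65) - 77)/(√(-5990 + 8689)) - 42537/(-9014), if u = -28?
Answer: 42537/9014 + 4798*√2699/2699 ≈ 97.074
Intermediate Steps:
((u - 47)*(-65) - 77)/(√(-5990 + 8689)) - 42537/(-9014) = ((-28 - 47)*(-65) - 77)/(√(-5990 + 8689)) - 42537/(-9014) = (-75*(-65) - 77)/(√2699) - 42537*(-1/9014) = (4875 - 77)*(√2699/2699) + 42537/9014 = 4798*(√2699/2699) + 42537/9014 = 4798*√2699/2699 + 42537/9014 = 42537/9014 + 4798*√2699/2699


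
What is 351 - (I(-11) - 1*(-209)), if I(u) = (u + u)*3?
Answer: 208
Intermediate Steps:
I(u) = 6*u (I(u) = (2*u)*3 = 6*u)
351 - (I(-11) - 1*(-209)) = 351 - (6*(-11) - 1*(-209)) = 351 - (-66 + 209) = 351 - 1*143 = 351 - 143 = 208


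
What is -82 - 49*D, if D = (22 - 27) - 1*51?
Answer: 2662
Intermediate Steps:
D = -56 (D = -5 - 51 = -56)
-82 - 49*D = -82 - 49*(-56) = -82 + 2744 = 2662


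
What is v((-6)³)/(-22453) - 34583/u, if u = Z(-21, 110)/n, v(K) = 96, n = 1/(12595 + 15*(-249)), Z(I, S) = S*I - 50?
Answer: -1230829501/469483248800 ≈ -0.0026217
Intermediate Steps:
Z(I, S) = -50 + I*S (Z(I, S) = I*S - 50 = -50 + I*S)
n = 1/8860 (n = 1/(12595 - 3735) = 1/8860 ≈ 0.00011287)
u = -20909600 (u = (-50 - 21*110)/(1/8860) = (-50 - 2310)*8860 = -2360*8860 = -20909600)
v((-6)³)/(-22453) - 34583/u = 96/(-22453) - 34583/(-20909600) = 96*(-1/22453) - 34583*(-1/20909600) = -96/22453 + 34583/20909600 = -1230829501/469483248800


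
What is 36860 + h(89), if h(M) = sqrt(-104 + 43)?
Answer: 36860 + I*sqrt(61) ≈ 36860.0 + 7.8102*I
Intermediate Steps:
h(M) = I*sqrt(61) (h(M) = sqrt(-61) = I*sqrt(61))
36860 + h(89) = 36860 + I*sqrt(61)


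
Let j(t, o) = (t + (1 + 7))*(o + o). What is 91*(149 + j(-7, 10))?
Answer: 15379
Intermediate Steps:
j(t, o) = 2*o*(8 + t) (j(t, o) = (t + 8)*(2*o) = (8 + t)*(2*o) = 2*o*(8 + t))
91*(149 + j(-7, 10)) = 91*(149 + 2*10*(8 - 7)) = 91*(149 + 2*10*1) = 91*(149 + 20) = 91*169 = 15379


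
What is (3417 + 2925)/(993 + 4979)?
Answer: 3171/2986 ≈ 1.0620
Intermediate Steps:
(3417 + 2925)/(993 + 4979) = 6342/5972 = 6342*(1/5972) = 3171/2986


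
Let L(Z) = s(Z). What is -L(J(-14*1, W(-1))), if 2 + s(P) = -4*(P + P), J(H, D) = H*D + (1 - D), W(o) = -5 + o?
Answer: 730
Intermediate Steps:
J(H, D) = 1 - D + D*H (J(H, D) = D*H + (1 - D) = 1 - D + D*H)
s(P) = -2 - 8*P (s(P) = -2 - 4*(P + P) = -2 - 8*P)
L(Z) = -2 - 8*Z
-L(J(-14*1, W(-1))) = -(-2 - 8*(1 - (-5 - 1) + (-5 - 1)*(-14*1))) = -(-2 - 8*(1 - 1*(-6) - 6*(-14))) = -(-2 - 8*(1 + 6 + 84)) = -(-2 - 8*91) = -(-2 - 728) = -1*(-730) = 730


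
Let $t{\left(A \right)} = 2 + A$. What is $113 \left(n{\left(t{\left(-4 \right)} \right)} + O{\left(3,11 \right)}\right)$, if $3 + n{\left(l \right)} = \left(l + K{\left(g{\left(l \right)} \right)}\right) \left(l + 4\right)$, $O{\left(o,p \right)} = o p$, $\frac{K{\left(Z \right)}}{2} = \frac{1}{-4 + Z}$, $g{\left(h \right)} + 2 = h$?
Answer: $\frac{5763}{2} \approx 2881.5$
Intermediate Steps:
$g{\left(h \right)} = -2 + h$
$K{\left(Z \right)} = \frac{2}{-4 + Z}$
$n{\left(l \right)} = -3 + \left(4 + l\right) \left(l + \frac{2}{-6 + l}\right)$ ($n{\left(l \right)} = -3 + \left(l + \frac{2}{-4 + \left(-2 + l\right)}\right) \left(l + 4\right) = -3 + \left(l + \frac{2}{-6 + l}\right) \left(4 + l\right) = -3 + \left(4 + l\right) \left(l + \frac{2}{-6 + l}\right)$)
$113 \left(n{\left(t{\left(-4 \right)} \right)} + O{\left(3,11 \right)}\right) = 113 \left(\frac{26 + \left(2 - 4\right)^{3} - 25 \left(2 - 4\right) - 2 \left(2 - 4\right)^{2}}{-6 + \left(2 - 4\right)} + 3 \cdot 11\right) = 113 \left(\frac{26 + \left(-2\right)^{3} - -50 - 2 \left(-2\right)^{2}}{-6 - 2} + 33\right) = 113 \left(\frac{26 - 8 + 50 - 8}{-8} + 33\right) = 113 \left(- \frac{26 - 8 + 50 - 8}{8} + 33\right) = 113 \left(\left(- \frac{1}{8}\right) 60 + 33\right) = 113 \left(- \frac{15}{2} + 33\right) = 113 \cdot \frac{51}{2} = \frac{5763}{2}$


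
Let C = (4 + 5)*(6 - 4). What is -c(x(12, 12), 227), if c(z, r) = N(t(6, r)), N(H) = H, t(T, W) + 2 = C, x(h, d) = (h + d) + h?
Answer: -16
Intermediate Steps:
x(h, d) = d + 2*h (x(h, d) = (d + h) + h = d + 2*h)
C = 18 (C = 9*2 = 18)
t(T, W) = 16 (t(T, W) = -2 + 18 = 16)
c(z, r) = 16
-c(x(12, 12), 227) = -1*16 = -16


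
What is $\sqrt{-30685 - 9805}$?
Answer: $i \sqrt{40490} \approx 201.22 i$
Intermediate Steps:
$\sqrt{-30685 - 9805} = \sqrt{-40490} = i \sqrt{40490}$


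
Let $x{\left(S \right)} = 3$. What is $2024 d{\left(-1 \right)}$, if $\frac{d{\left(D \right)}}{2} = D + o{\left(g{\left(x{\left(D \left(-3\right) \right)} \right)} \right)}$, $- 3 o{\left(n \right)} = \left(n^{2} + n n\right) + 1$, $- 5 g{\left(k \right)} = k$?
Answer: $- \frac{477664}{75} \approx -6368.9$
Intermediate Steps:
$g{\left(k \right)} = - \frac{k}{5}$
$o{\left(n \right)} = - \frac{1}{3} - \frac{2 n^{2}}{3}$ ($o{\left(n \right)} = - \frac{\left(n^{2} + n n\right) + 1}{3} = - \frac{\left(n^{2} + n^{2}\right) + 1}{3} = - \frac{2 n^{2} + 1}{3} = - \frac{1 + 2 n^{2}}{3} = - \frac{1}{3} - \frac{2 n^{2}}{3}$)
$d{\left(D \right)} = - \frac{86}{75} + 2 D$ ($d{\left(D \right)} = 2 \left(D - \left(\frac{1}{3} + \frac{2 \left(\left(- \frac{1}{5}\right) 3\right)^{2}}{3}\right)\right) = 2 \left(D - \left(\frac{1}{3} + \frac{2 \left(- \frac{3}{5}\right)^{2}}{3}\right)\right) = 2 \left(D - \frac{43}{75}\right) = 2 \left(- \frac{43}{75} + D\right) = - \frac{86}{75} + 2 D$)
$2024 d{\left(-1 \right)} = 2024 \left(- \frac{86}{75} + 2 \left(-1\right)\right) = 2024 \left(- \frac{86}{75} - 2\right) = 2024 \left(- \frac{236}{75}\right) = - \frac{477664}{75}$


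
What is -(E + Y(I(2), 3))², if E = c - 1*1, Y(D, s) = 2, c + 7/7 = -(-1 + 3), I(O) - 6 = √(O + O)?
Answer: -4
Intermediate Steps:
I(O) = 6 + √2*√O (I(O) = 6 + √(O + O) = 6 + √(2*O) = 6 + √2*√O)
c = -3 (c = -1 - (-1 + 3) = -1 - 1*2 = -1 - 2 = -3)
E = -4 (E = -3 - 1*1 = -3 - 1 = -4)
-(E + Y(I(2), 3))² = -(-4 + 2)² = -1*(-2)² = -1*4 = -4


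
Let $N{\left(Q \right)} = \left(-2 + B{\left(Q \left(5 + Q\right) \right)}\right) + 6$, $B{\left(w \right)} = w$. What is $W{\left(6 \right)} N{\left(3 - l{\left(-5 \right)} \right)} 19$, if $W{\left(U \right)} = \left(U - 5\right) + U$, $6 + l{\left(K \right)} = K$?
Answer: $35910$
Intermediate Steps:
$l{\left(K \right)} = -6 + K$
$W{\left(U \right)} = -5 + 2 U$ ($W{\left(U \right)} = \left(-5 + U\right) + U = -5 + 2 U$)
$N{\left(Q \right)} = 4 + Q \left(5 + Q\right)$ ($N{\left(Q \right)} = \left(-2 + Q \left(5 + Q\right)\right) + 6 = 4 + Q \left(5 + Q\right)$)
$W{\left(6 \right)} N{\left(3 - l{\left(-5 \right)} \right)} 19 = \left(-5 + 2 \cdot 6\right) \left(4 + \left(3 - \left(-6 - 5\right)\right) \left(5 + \left(3 - \left(-6 - 5\right)\right)\right)\right) 19 = \left(-5 + 12\right) \left(4 + \left(3 - -11\right) \left(5 + \left(3 - -11\right)\right)\right) 19 = 7 \left(4 + \left(3 + 11\right) \left(5 + \left(3 + 11\right)\right)\right) 19 = 7 \left(4 + 14 \left(5 + 14\right)\right) 19 = 7 \left(4 + 14 \cdot 19\right) 19 = 7 \left(4 + 266\right) 19 = 7 \cdot 270 \cdot 19 = 1890 \cdot 19 = 35910$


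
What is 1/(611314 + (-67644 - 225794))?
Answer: 1/317876 ≈ 3.1459e-6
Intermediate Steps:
1/(611314 + (-67644 - 225794)) = 1/(611314 - 293438) = 1/317876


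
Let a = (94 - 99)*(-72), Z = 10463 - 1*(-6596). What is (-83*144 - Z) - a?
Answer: -29371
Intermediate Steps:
Z = 17059 (Z = 10463 + 6596 = 17059)
a = 360 (a = -5*(-72) = 360)
(-83*144 - Z) - a = (-83*144 - 1*17059) - 1*360 = (-11952 - 17059) - 360 = -29011 - 360 = -29371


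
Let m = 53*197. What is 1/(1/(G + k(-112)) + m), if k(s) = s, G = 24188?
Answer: 24076/251377517 ≈ 9.5776e-5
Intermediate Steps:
m = 10441
1/(1/(G + k(-112)) + m) = 1/(1/(24188 - 112) + 10441) = 1/(1/24076 + 10441) = 1/(251377517/24076) = 24076/251377517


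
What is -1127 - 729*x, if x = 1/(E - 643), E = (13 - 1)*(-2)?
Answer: -750980/667 ≈ -1125.9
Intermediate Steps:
E = -24 (E = 12*(-2) = -24)
x = -1/667 (x = 1/(-24 - 643) = 1/(-667) = -1/667 ≈ -0.0014993)
-1127 - 729*x = -1127 - 729*(-1/667) = -1127 + 729/667 = -750980/667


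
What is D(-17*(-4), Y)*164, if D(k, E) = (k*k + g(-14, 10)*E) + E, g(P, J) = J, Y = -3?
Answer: 752924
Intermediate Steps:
D(k, E) = k**2 + 11*E (D(k, E) = (k*k + 10*E) + E = (k**2 + 10*E) + E = k**2 + 11*E)
D(-17*(-4), Y)*164 = ((-17*(-4))**2 + 11*(-3))*164 = (68**2 - 33)*164 = (4624 - 33)*164 = 4591*164 = 752924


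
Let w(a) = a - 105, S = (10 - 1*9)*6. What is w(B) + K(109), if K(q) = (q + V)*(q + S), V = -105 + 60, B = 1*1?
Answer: 7256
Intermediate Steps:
B = 1
V = -45
S = 6 (S = (10 - 9)*6 = 1*6 = 6)
w(a) = -105 + a
K(q) = (-45 + q)*(6 + q) (K(q) = (q - 45)*(q + 6) = (-45 + q)*(6 + q))
w(B) + K(109) = (-105 + 1) + (-270 + 109**2 - 39*109) = -104 + (-270 + 11881 - 4251) = -104 + 7360 = 7256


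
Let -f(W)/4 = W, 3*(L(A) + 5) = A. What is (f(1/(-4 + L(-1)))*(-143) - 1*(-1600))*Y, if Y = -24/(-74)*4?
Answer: 517008/259 ≈ 1996.2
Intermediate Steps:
L(A) = -5 + A/3
Y = 48/37 (Y = -24*(-1/74)*4 = (12/37)*4 = 48/37 ≈ 1.2973)
f(W) = -4*W
(f(1/(-4 + L(-1)))*(-143) - 1*(-1600))*Y = (-4/(-4 + (-5 + (⅓)*(-1)))*(-143) - 1*(-1600))*(48/37) = (-4/(-4 + (-5 - ⅓))*(-143) + 1600)*(48/37) = (-4/(-4 - 16/3)*(-143) + 1600)*(48/37) = (-4/(-28/3)*(-143) + 1600)*(48/37) = (-4*(-3/28)*(-143) + 1600)*(48/37) = ((3/7)*(-143) + 1600)*(48/37) = (-429/7 + 1600)*(48/37) = (10771/7)*(48/37) = 517008/259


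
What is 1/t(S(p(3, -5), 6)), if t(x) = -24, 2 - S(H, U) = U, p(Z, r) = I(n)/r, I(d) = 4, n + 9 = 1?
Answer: -1/24 ≈ -0.041667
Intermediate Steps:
n = -8 (n = -9 + 1 = -8)
p(Z, r) = 4/r
S(H, U) = 2 - U
1/t(S(p(3, -5), 6)) = 1/(-24) = -1/24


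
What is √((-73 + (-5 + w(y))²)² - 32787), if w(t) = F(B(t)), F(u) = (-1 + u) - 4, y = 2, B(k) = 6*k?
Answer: 9*I*√346 ≈ 167.41*I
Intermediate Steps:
F(u) = -5 + u
w(t) = -5 + 6*t
√((-73 + (-5 + w(y))²)² - 32787) = √((-73 + (-5 + (-5 + 6*2))²)² - 32787) = √((-73 + (-5 + (-5 + 12))²)² - 32787) = √((-73 + (-5 + 7)²)² - 32787) = √((-73 + 2²)² - 32787) = √((-73 + 4)² - 32787) = √((-69)² - 32787) = √(4761 - 32787) = √(-28026) = 9*I*√346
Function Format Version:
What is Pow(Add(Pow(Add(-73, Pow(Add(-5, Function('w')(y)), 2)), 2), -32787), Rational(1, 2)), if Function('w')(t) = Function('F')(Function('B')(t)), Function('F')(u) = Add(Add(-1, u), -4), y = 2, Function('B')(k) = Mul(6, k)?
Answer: Mul(9, I, Pow(346, Rational(1, 2))) ≈ Mul(167.41, I)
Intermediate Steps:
Function('F')(u) = Add(-5, u)
Function('w')(t) = Add(-5, Mul(6, t))
Pow(Add(Pow(Add(-73, Pow(Add(-5, Function('w')(y)), 2)), 2), -32787), Rational(1, 2)) = Pow(Add(Pow(Add(-73, Pow(Add(-5, Add(-5, Mul(6, 2))), 2)), 2), -32787), Rational(1, 2)) = Pow(Add(Pow(Add(-73, Pow(Add(-5, Add(-5, 12)), 2)), 2), -32787), Rational(1, 2)) = Pow(Add(Pow(Add(-73, Pow(Add(-5, 7), 2)), 2), -32787), Rational(1, 2)) = Pow(Add(Pow(Add(-73, Pow(2, 2)), 2), -32787), Rational(1, 2)) = Pow(Add(Pow(Add(-73, 4), 2), -32787), Rational(1, 2)) = Pow(Add(Pow(-69, 2), -32787), Rational(1, 2)) = Pow(Add(4761, -32787), Rational(1, 2)) = Pow(-28026, Rational(1, 2)) = Mul(9, I, Pow(346, Rational(1, 2)))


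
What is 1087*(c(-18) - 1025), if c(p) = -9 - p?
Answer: -1104392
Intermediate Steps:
1087*(c(-18) - 1025) = 1087*((-9 - 1*(-18)) - 1025) = 1087*((-9 + 18) - 1025) = 1087*(9 - 1025) = 1087*(-1016) = -1104392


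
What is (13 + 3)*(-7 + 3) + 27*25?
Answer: 611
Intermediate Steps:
(13 + 3)*(-7 + 3) + 27*25 = 16*(-4) + 675 = -64 + 675 = 611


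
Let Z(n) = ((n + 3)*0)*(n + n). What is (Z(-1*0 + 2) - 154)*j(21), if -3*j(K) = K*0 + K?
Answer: 1078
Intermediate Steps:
j(K) = -K/3 (j(K) = -(K*0 + K)/3 = -(0 + K)/3 = -K/3)
Z(n) = 0 (Z(n) = ((3 + n)*0)*(2*n) = 0*(2*n) = 0)
(Z(-1*0 + 2) - 154)*j(21) = (0 - 154)*(-1/3*21) = -154*(-7) = 1078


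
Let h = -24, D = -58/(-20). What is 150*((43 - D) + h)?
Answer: 2415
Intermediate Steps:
D = 29/10 (D = -58*(-1/20) = 29/10 ≈ 2.9000)
150*((43 - D) + h) = 150*((43 - 1*29/10) - 24) = 150*((43 - 29/10) - 24) = 150*(401/10 - 24) = 150*(161/10) = 2415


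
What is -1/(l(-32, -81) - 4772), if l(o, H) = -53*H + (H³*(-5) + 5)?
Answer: -1/2656731 ≈ -3.7640e-7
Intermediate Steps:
l(o, H) = 5 - 53*H - 5*H³ (l(o, H) = -53*H + (-5*H³ + 5) = -53*H + (5 - 5*H³) = 5 - 53*H - 5*H³)
-1/(l(-32, -81) - 4772) = -1/((5 - 53*(-81) - 5*(-81)³) - 4772) = -1/((5 + 4293 - 5*(-531441)) - 4772) = -1/((5 + 4293 + 2657205) - 4772) = -1/(2661503 - 4772) = -1/2656731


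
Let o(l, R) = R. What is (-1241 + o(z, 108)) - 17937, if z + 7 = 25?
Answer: -19070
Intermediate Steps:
z = 18 (z = -7 + 25 = 18)
(-1241 + o(z, 108)) - 17937 = (-1241 + 108) - 17937 = -1133 - 17937 = -19070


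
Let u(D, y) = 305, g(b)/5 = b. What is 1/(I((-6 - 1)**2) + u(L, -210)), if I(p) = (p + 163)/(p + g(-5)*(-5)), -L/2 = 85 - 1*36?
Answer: 87/26641 ≈ 0.0032656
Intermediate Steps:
L = -98 (L = -2*(85 - 1*36) = -2*(85 - 36) = -2*49 = -98)
g(b) = 5*b
I(p) = (163 + p)/(125 + p) (I(p) = (p + 163)/(p + (5*(-5))*(-5)) = (163 + p)/(p - 25*(-5)) = (163 + p)/(p + 125) = (163 + p)/(125 + p))
1/(I((-6 - 1)**2) + u(L, -210)) = 1/((163 + (-6 - 1)**2)/(125 + (-6 - 1)**2) + 305) = 1/((163 + (-7)**2)/(125 + (-7)**2) + 305) = 1/((163 + 49)/(125 + 49) + 305) = 1/(212/174 + 305) = 1/((1/174)*212 + 305) = 1/(106/87 + 305) = 1/(26641/87) = 87/26641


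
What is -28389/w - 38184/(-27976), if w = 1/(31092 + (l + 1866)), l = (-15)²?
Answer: -3294286553166/3497 ≈ -9.4203e+8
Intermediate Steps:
l = 225
w = 1/33183 (w = 1/(31092 + (225 + 1866)) = 1/(31092 + 2091) = 1/33183 ≈ 3.0136e-5)
-28389/w - 38184/(-27976) = -28389/1/33183 - 38184/(-27976) = -28389*33183 - 38184*(-1/27976) = -942032187 + 4773/3497 = -3294286553166/3497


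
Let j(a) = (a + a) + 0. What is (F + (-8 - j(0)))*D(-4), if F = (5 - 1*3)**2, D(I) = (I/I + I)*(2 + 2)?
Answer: 48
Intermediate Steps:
D(I) = 4 + 4*I (D(I) = (1 + I)*4 = 4 + 4*I)
j(a) = 2*a (j(a) = 2*a + 0 = 2*a)
F = 4 (F = (5 - 3)**2 = 2**2 = 4)
(F + (-8 - j(0)))*D(-4) = (4 + (-8 - 2*0))*(4 + 4*(-4)) = (4 + (-8 - 1*0))*(4 - 16) = (4 + (-8 + 0))*(-12) = (4 - 8)*(-12) = -4*(-12) = 48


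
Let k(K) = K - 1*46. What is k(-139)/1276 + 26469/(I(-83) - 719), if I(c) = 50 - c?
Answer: -16941427/373868 ≈ -45.314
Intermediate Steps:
k(K) = -46 + K (k(K) = K - 46 = -46 + K)
k(-139)/1276 + 26469/(I(-83) - 719) = (-46 - 139)/1276 + 26469/((50 - 1*(-83)) - 719) = -185*1/1276 + 26469/((50 + 83) - 719) = -185/1276 + 26469/(133 - 719) = -185/1276 + 26469/(-586) = -185/1276 + 26469*(-1/586) = -185/1276 - 26469/586 = -16941427/373868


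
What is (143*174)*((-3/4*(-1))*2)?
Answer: 37323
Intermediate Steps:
(143*174)*((-3/4*(-1))*2) = 24882*((-3*¼*(-1))*2) = 24882*(-¾*(-1)*2) = 24882*((¾)*2) = 24882*(3/2) = 37323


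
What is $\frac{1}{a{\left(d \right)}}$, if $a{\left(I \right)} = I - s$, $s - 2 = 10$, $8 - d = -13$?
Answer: $\frac{1}{9} \approx 0.11111$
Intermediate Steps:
$d = 21$ ($d = 8 - -13 = 8 + 13 = 21$)
$s = 12$ ($s = 2 + 10 = 12$)
$a{\left(I \right)} = -12 + I$ ($a{\left(I \right)} = I - 12 = -12 + I$)
$\frac{1}{a{\left(d \right)}} = \frac{1}{-12 + 21} = \frac{1}{9}$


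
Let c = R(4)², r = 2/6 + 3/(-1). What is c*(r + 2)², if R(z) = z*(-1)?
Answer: 64/9 ≈ 7.1111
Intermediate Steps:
R(z) = -z
r = -8/3 (r = 2*(⅙) + 3*(-1) = ⅓ - 3 = -8/3 ≈ -2.6667)
c = 16 (c = (-1*4)² = (-4)² = 16)
c*(r + 2)² = 16*(-8/3 + 2)² = 16*(-⅔)² = 16*(4/9) = 64/9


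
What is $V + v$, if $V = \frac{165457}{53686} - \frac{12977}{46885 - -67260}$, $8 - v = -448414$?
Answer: $\frac{2747943035100383}{6127988470} \approx 4.4843 \cdot 10^{5}$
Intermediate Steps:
$v = 448422$ ($v = 8 - -448414 = 8 + 448414 = 448422$)
$V = \frac{18189406043}{6127988470}$ ($V = 165457 \cdot \frac{1}{53686} - \frac{12977}{46885 + 67260} = \frac{165457}{53686} - \frac{12977}{114145} = \frac{18189406043}{6127988470} \approx 2.9683$)
$V + v = \frac{18189406043}{6127988470} + 448422 = \frac{2747943035100383}{6127988470}$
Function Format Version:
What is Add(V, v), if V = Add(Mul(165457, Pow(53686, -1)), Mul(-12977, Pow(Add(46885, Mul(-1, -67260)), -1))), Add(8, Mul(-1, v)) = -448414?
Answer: Rational(2747943035100383, 6127988470) ≈ 4.4843e+5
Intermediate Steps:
v = 448422 (v = Add(8, Mul(-1, -448414)) = Add(8, 448414) = 448422)
V = Rational(18189406043, 6127988470) (V = Add(Mul(165457, Rational(1, 53686)), Mul(-12977, Pow(Add(46885, 67260), -1))) = Add(Rational(165457, 53686), Mul(-12977, Pow(114145, -1))) = Add(Rational(165457, 53686), Mul(-12977, Rational(1, 114145))) = Add(Rational(165457, 53686), Rational(-12977, 114145)) = Rational(18189406043, 6127988470) ≈ 2.9683)
Add(V, v) = Add(Rational(18189406043, 6127988470), 448422) = Rational(2747943035100383, 6127988470)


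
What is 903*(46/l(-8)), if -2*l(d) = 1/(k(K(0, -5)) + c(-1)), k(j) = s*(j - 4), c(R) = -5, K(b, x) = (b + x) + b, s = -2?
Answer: -1079988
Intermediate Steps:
K(b, x) = x + 2*b
k(j) = 8 - 2*j (k(j) = -2*(j - 4) = -2*(-4 + j) = 8 - 2*j)
l(d) = -1/26 (l(d) = -1/(2*((8 - 2*(-5 + 2*0)) - 5)) = -1/(2*((8 - 2*(-5 + 0)) - 5)) = -1/(2*((8 - 2*(-5)) - 5)) = -1/(2*((8 + 10) - 5)) = -1/(2*(18 - 5)) = -½/13 = -½*1/13 = -1/26)
903*(46/l(-8)) = 903*(46/(-1/26)) = 903*(46*(-26)) = 903*(-1196) = -1079988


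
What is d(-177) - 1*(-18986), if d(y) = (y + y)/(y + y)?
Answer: 18987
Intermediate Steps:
d(y) = 1 (d(y) = (2*y)/((2*y)) = (2*y)*(1/(2*y)) = 1)
d(-177) - 1*(-18986) = 1 - 1*(-18986) = 1 + 18986 = 18987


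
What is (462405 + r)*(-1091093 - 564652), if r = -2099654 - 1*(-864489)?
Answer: 1279493506200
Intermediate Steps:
r = -1235165 (r = -2099654 + 864489 = -1235165)
(462405 + r)*(-1091093 - 564652) = (462405 - 1235165)*(-1091093 - 564652) = -772760*(-1655745) = 1279493506200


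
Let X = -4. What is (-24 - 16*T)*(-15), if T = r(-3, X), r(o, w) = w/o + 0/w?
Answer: 680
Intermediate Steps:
r(o, w) = w/o (r(o, w) = w/o + 0 = w/o)
T = 4/3 (T = -4/(-3) = -4*(-⅓) = 4/3 ≈ 1.3333)
(-24 - 16*T)*(-15) = (-24 - 16*4/3)*(-15) = (-24 - 64/3)*(-15) = -136/3*(-15) = 680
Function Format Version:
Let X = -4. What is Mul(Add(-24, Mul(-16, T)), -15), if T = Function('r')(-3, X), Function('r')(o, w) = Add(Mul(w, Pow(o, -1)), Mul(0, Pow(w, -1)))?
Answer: 680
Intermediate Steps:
Function('r')(o, w) = Mul(w, Pow(o, -1)) (Function('r')(o, w) = Add(Mul(w, Pow(o, -1)), 0) = Mul(w, Pow(o, -1)))
T = Rational(4, 3) (T = Mul(-4, Pow(-3, -1)) = Mul(-4, Rational(-1, 3)) = Rational(4, 3) ≈ 1.3333)
Mul(Add(-24, Mul(-16, T)), -15) = Mul(Add(-24, Mul(-16, Rational(4, 3))), -15) = Mul(Add(-24, Rational(-64, 3)), -15) = Mul(Rational(-136, 3), -15) = 680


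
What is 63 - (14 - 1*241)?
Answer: 290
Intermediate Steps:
63 - (14 - 1*241) = 63 - (14 - 241) = 63 - 1*(-227) = 63 + 227 = 290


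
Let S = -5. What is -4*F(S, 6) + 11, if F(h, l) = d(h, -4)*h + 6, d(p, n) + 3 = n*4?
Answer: -393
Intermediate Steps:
d(p, n) = -3 + 4*n (d(p, n) = -3 + n*4 = -3 + 4*n)
F(h, l) = 6 - 19*h (F(h, l) = (-3 + 4*(-4))*h + 6 = (-3 - 16)*h + 6 = -19*h + 6 = 6 - 19*h)
-4*F(S, 6) + 11 = -4*(6 - 19*(-5)) + 11 = -4*(6 + 95) + 11 = -4*101 + 11 = -404 + 11 = -393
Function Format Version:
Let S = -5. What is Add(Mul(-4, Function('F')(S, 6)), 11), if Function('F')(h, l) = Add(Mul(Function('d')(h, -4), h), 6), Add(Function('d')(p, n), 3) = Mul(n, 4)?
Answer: -393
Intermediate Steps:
Function('d')(p, n) = Add(-3, Mul(4, n)) (Function('d')(p, n) = Add(-3, Mul(n, 4)) = Add(-3, Mul(4, n)))
Function('F')(h, l) = Add(6, Mul(-19, h)) (Function('F')(h, l) = Add(Mul(Add(-3, Mul(4, -4)), h), 6) = Add(Mul(Add(-3, -16), h), 6) = Add(Mul(-19, h), 6) = Add(6, Mul(-19, h)))
Add(Mul(-4, Function('F')(S, 6)), 11) = Add(Mul(-4, Add(6, Mul(-19, -5))), 11) = Add(Mul(-4, Add(6, 95)), 11) = Add(Mul(-4, 101), 11) = Add(-404, 11) = -393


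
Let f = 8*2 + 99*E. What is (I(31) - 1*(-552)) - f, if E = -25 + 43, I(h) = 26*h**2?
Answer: 23740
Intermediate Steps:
E = 18
f = 1798 (f = 8*2 + 99*18 = 16 + 1782 = 1798)
(I(31) - 1*(-552)) - f = (26*31**2 - 1*(-552)) - 1*1798 = (26*961 + 552) - 1798 = (24986 + 552) - 1798 = 25538 - 1798 = 23740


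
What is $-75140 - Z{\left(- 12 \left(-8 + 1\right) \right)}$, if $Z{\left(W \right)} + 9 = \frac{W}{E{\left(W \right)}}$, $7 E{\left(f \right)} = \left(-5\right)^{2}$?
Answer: $- \frac{1878863}{25} \approx -75155.0$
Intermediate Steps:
$E{\left(f \right)} = \frac{25}{7}$ ($E{\left(f \right)} = \frac{\left(-5\right)^{2}}{7} = \frac{1}{7} \cdot 25 = \frac{25}{7}$)
$Z{\left(W \right)} = -9 + \frac{7 W}{25}$ ($Z{\left(W \right)} = -9 + \frac{W}{\frac{25}{7}} = -9 + W \frac{7}{25} = -9 + \frac{7 W}{25}$)
$-75140 - Z{\left(- 12 \left(-8 + 1\right) \right)} = -75140 - \left(-9 + \frac{7 \left(- 12 \left(-8 + 1\right)\right)}{25}\right) = -75140 - \left(-9 + \frac{7 \left(\left(-12\right) \left(-7\right)\right)}{25}\right) = -75140 - \left(-9 + \frac{7}{25} \cdot 84\right) = -75140 - \left(-9 + \frac{588}{25}\right) = -75140 - \frac{363}{25} = - \frac{1878863}{25}$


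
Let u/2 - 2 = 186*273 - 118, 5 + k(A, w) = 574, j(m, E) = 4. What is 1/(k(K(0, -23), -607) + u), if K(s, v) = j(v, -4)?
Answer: 1/101893 ≈ 9.8142e-6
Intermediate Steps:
K(s, v) = 4
k(A, w) = 569 (k(A, w) = -5 + 574 = 569)
u = 101324 (u = 4 + 2*(186*273 - 118) = 4 + 2*(50778 - 118) = 4 + 2*50660 = 4 + 101320 = 101324)
1/(k(K(0, -23), -607) + u) = 1/(569 + 101324) = 1/101893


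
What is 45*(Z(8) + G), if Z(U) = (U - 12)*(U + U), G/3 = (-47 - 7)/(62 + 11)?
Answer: -217530/73 ≈ -2979.9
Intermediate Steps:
G = -162/73 (G = 3*((-47 - 7)/(62 + 11)) = 3*(-54/73) = -162/73 ≈ -2.2192)
Z(U) = 2*U*(-12 + U) (Z(U) = (-12 + U)*(2*U) = 2*U*(-12 + U))
45*(Z(8) + G) = 45*(2*8*(-12 + 8) - 162/73) = 45*(2*8*(-4) - 162/73) = 45*(-64 - 162/73) = 45*(-4834/73) = -217530/73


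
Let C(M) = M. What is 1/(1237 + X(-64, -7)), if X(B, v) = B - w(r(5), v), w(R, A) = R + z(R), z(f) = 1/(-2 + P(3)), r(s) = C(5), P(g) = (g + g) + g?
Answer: 7/8175 ≈ 0.00085627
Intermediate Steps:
P(g) = 3*g (P(g) = 2*g + g = 3*g)
r(s) = 5
z(f) = 1/7 (z(f) = 1/(-2 + 3*3) = 1/(-2 + 9) = 1/7)
w(R, A) = 1/7 + R (w(R, A) = R + 1/7 = 1/7 + R)
X(B, v) = -36/7 + B (X(B, v) = B - (1/7 + 5) = B - 1*36/7 = B - 36/7 = -36/7 + B)
1/(1237 + X(-64, -7)) = 1/(1237 + (-36/7 - 64)) = 1/(1237 - 484/7) = 1/(8175/7) = 7/8175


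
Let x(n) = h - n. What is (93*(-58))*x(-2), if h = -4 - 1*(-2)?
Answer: 0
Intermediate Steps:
h = -2 (h = -4 + 2 = -2)
x(n) = -2 - n
(93*(-58))*x(-2) = (93*(-58))*(-2 - 1*(-2)) = -5394*(-2 + 2) = -5394*0 = 0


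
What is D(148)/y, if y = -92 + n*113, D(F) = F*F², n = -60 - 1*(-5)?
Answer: -3241792/6307 ≈ -514.00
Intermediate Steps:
n = -55 (n = -60 + 5 = -55)
D(F) = F³
y = -6307 (y = -92 - 55*113 = -92 - 6215 = -6307)
D(148)/y = 148³/(-6307) = 3241792*(-1/6307) = -3241792/6307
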